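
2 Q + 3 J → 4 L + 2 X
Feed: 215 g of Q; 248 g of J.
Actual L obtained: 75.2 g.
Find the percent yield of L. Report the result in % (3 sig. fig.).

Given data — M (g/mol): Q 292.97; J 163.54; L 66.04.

77.6 %

n(Q) = 215.0 / 292.97 = 0.7339 mol
n(J) = 248.0 / 163.54 = 1.516 mol
n/ν → Q: 0.3670, J: 0.5053; Q is limiting.
theoretical n(L) = (4/2) × 0.7339 = 1.468 mol → 96.95 g
% yield = 75.2 / 96.95 × 100 = 77.57 %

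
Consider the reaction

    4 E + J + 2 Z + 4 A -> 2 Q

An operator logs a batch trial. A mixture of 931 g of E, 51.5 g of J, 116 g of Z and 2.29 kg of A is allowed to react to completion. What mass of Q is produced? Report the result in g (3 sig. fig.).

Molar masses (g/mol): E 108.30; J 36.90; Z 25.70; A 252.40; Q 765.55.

n(E) = 931.0 / 108.30 = 8.596 mol
n(J) = 51.50 / 36.90 = 1.396 mol
n(Z) = 116.0 / 25.70 = 4.514 mol
n(A) = 2.290×1000 / 252.40 = 9.073 mol
n/ν → E: 2.149, J: 1.396, Z: 2.257, A: 2.268; J is limiting.
n(Q) = (2/1) × 1.396 = 2.792 mol
mass = 2.792 × 765.55 = 2137 g

2140 g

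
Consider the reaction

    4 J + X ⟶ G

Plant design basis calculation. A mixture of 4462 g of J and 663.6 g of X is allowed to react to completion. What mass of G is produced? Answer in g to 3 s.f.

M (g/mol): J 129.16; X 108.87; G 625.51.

3810 g

n(J) = 4462 / 129.16 = 34.55 mol
n(X) = 663.6 / 108.87 = 6.095 mol
n/ν for J = 34.55/4 = 8.638
n/ν for X = 6.095/1 = 6.095
Smallest n/ν is X → limiting reagent.
n(G) = (1/1) × 6.095 = 6.095 mol
mass = 6.095 × 625.51 = 3812 g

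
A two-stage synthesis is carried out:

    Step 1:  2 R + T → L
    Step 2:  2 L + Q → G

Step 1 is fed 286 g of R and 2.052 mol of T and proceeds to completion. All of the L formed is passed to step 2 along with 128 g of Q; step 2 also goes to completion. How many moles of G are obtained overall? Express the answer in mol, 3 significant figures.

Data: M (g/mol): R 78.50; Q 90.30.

Step 1:
n(R) = 286.0 / 78.50 = 3.643 mol
n(T) = 2.052 mol
n/ν for R = 3.643/2 = 1.822
n/ν for T = 2.052/1 = 2.052
Smallest n/ν is R → limiting reagent.
n(L) produced = (1/2) × 3.643 = 1.822 mol
Step 2:
n(L) available = 1.822 mol
n(Q) = 128.0 / 90.30 = 1.417 mol
n/ν for L = 1.822/2 = 0.9110
n/ν for Q = 1.417/1 = 1.417
Smallest n/ν is L → limiting reagent.
n(G) = (1/2) × 1.822 = 0.9110 mol

0.911 mol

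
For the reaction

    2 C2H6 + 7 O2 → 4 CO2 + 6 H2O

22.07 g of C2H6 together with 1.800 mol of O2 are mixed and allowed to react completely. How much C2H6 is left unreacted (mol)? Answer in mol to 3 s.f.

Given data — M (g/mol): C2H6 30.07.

n(C2H6) = 22.07 / 30.07 = 0.7340 mol
n(O2) = 1.800 mol
n/ν for C2H6 = 0.7340/2 = 0.3670
n/ν for O2 = 1.800/7 = 0.2571
Smallest n/ν is O2 → limiting reagent.
C2H6 consumed = (2/7) × 1.800 = 0.5143 mol
C2H6 remaining = 0.7340 − 0.5143 = 0.2197 mol

0.220 mol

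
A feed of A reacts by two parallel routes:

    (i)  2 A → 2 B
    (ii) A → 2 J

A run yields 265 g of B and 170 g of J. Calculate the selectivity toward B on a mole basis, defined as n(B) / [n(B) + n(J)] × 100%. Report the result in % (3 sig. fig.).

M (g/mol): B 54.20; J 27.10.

43.8 %

n(B) = 265 / 54.20 = 4.889 mol
n(J) = 170 / 27.10 = 6.273 mol
selectivity = 4.889/(4.889+6.273) × 100 = 43.80 %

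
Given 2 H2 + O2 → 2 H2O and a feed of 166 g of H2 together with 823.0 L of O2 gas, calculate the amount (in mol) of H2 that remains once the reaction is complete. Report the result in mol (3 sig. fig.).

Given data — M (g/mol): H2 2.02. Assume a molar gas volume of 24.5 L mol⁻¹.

15.0 mol

n(H2) = 166.0 / 2.02 = 82.18 mol
n(O2) = 823.0 / 24.5 = 33.59 mol
n/ν for H2 = 82.18/2 = 41.09
n/ν for O2 = 33.59/1 = 33.59
Smallest n/ν is O2 → limiting reagent.
H2 consumed = (2/1) × 33.59 = 67.18 mol
H2 remaining = 82.18 − 67.18 = 15.00 mol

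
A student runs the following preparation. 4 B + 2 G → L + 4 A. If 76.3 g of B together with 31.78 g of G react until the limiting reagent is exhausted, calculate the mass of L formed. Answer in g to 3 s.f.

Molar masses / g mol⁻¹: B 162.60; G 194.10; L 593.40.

n(B) = 76.30 / 162.60 = 0.4692 mol
n(G) = 31.78 / 194.10 = 0.1637 mol
n/ν for B = 0.4692/4 = 0.1173
n/ν for G = 0.1637/2 = 0.08185
Smallest n/ν is G → limiting reagent.
n(L) = (1/2) × 0.1637 = 0.08185 mol
mass = 0.08185 × 593.40 = 48.57 g

48.6 g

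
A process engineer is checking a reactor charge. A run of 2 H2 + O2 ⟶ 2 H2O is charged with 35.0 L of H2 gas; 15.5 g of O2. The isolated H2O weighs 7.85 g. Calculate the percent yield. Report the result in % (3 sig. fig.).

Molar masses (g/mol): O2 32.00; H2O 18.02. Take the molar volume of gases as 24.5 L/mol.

45.0 %

n(H2) = 35.00 / 24.5 = 1.429 mol
n(O2) = 15.50 / 32.00 = 0.4844 mol
n/ν for H2 = 1.429/2 = 0.7145
n/ν for O2 = 0.4844/1 = 0.4844
Smallest n/ν is O2 → limiting reagent.
theoretical n(H2O) = (2/1) × 0.4844 = 0.9688 mol → 17.46 g
% yield = 7.85 / 17.46 × 100 = 44.96 %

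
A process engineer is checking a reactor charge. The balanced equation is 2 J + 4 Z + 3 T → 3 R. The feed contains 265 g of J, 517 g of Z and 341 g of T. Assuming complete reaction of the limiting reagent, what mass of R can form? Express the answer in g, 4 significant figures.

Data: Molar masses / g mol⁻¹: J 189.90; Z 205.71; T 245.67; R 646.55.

897.4 g

n(J) = 265.0 / 189.90 = 1.395 mol
n(Z) = 517.0 / 205.71 = 2.513 mol
n(T) = 341.0 / 245.67 = 1.388 mol
n/ν → J: 0.6975, Z: 0.6283, T: 0.4627; T is limiting.
n(R) = (3/3) × 1.388 = 1.388 mol
mass = 1.388 × 646.55 = 897.4 g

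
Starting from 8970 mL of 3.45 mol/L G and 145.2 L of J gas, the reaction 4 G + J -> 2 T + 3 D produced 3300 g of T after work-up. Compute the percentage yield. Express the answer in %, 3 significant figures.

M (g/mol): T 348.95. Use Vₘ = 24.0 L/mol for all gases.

n(G) = 3.45 × 8970/1000 = 30.95 mol
n(J) = 145.2 / 24.0 = 6.050 mol
n/ν for G = 30.95/4 = 7.738
n/ν for J = 6.050/1 = 6.050
Smallest n/ν is J → limiting reagent.
theoretical n(T) = (2/1) × 6.050 = 12.10 mol → 4222 g
% yield = 3300 / 4222 × 100 = 78.16 %

78.2 %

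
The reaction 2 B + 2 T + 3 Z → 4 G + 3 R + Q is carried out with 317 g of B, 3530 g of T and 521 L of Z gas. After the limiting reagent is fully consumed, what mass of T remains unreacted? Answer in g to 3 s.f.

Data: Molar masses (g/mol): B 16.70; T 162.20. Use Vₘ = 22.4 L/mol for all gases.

1010 g

n(B) = 317.0 / 16.70 = 18.98 mol
n(T) = 3530 / 162.20 = 21.76 mol
n(Z) = 521.0 / 22.4 = 23.26 mol
n/ν → B: 9.490, T: 10.88, Z: 7.753; Z is limiting.
T consumed = (2/3) × 23.26 = 15.51 mol
T remaining = 21.76 − 15.51 = 6.250 mol
mass = 6.250 × 162.20 = 1014 g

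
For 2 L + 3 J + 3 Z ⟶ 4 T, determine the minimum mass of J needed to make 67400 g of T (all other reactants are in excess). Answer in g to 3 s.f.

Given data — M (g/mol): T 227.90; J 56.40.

12500 g

n(T) = 67400 / 227.90 = 295.7 mol
n(J) = (3/4) × 295.7 = 221.8 mol
mass = 221.8 × 56.40 = 12510 g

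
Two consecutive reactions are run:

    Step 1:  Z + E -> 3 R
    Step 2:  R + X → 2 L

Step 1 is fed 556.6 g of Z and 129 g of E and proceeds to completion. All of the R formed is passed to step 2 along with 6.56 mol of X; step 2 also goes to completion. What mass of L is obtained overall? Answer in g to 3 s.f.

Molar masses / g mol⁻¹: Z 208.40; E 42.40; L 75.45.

990 g

Step 1:
n(Z) = 556.6 / 208.40 = 2.671 mol
n(E) = 129.0 / 42.40 = 3.042 mol
n/ν → Z: 2.671, E: 3.042; Z is limiting.
n(R) produced = (3/1) × 2.671 = 8.013 mol
Step 2:
n(R) available = 8.013 mol
n(X) = 6.560 mol
n/ν → R: 8.013, X: 6.560; X is limiting.
n(L) = (2/1) × 6.560 = 13.12 mol
mass = 13.12 × 75.45 = 989.9 g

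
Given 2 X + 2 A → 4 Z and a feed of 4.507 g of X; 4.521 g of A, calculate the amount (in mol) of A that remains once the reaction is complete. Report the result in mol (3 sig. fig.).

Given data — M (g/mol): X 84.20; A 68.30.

n(X) = 4.507 / 84.20 = 0.05353 mol
n(A) = 4.521 / 68.30 = 0.06619 mol
n/ν → X: 0.02677, A: 0.03310; X is limiting.
A consumed = (2/2) × 0.05353 = 0.05353 mol
A remaining = 0.06619 − 0.05353 = 0.01266 mol

0.0127 mol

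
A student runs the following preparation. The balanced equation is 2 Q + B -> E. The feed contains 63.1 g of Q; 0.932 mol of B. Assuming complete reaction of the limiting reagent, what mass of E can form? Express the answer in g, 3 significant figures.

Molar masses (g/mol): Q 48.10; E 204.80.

n(Q) = 63.10 / 48.10 = 1.312 mol
n(B) = 0.9320 mol
n/ν → Q: 0.6560, B: 0.9320; Q is limiting.
n(E) = (1/2) × 1.312 = 0.6560 mol
mass = 0.6560 × 204.80 = 134.3 g

134 g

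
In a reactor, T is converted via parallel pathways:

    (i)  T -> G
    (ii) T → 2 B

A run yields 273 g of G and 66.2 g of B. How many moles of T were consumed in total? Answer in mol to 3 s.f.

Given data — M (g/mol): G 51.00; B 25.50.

n(G) = 273 / 51.00 = 5.353 mol
n(B) = 66.2 / 25.50 = 2.596 mol
n(T) via (i) = (1/1)×5.353 = 5.353 mol
n(T) via (ii) = (1/2)×2.596 = 1.298 mol
total n(T) = 5.353 + 1.298 = 6.651 mol

6.65 mol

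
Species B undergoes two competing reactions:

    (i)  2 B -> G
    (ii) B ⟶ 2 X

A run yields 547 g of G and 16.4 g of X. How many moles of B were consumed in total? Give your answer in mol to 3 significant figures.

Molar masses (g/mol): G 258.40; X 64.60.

4.36 mol

n(G) = 547 / 258.40 = 2.117 mol
n(X) = 16.4 / 64.60 = 0.2539 mol
n(B) via (i) = (2/1)×2.117 = 4.234 mol
n(B) via (ii) = (1/2)×0.2539 = 0.1270 mol
total n(B) = 4.234 + 0.1270 = 4.361 mol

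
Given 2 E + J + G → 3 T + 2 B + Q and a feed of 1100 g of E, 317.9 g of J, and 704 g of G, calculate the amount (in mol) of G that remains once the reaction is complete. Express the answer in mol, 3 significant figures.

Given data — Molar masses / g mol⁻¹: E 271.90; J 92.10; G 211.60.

1.30 mol

n(E) = 1100 / 271.90 = 4.046 mol
n(J) = 317.9 / 92.10 = 3.452 mol
n(G) = 704.0 / 211.60 = 3.327 mol
n/ν for E = 4.046/2 = 2.023
n/ν for J = 3.452/1 = 3.452
n/ν for G = 3.327/1 = 3.327
Smallest n/ν is E → limiting reagent.
G consumed = (1/2) × 4.046 = 2.023 mol
G remaining = 3.327 − 2.023 = 1.304 mol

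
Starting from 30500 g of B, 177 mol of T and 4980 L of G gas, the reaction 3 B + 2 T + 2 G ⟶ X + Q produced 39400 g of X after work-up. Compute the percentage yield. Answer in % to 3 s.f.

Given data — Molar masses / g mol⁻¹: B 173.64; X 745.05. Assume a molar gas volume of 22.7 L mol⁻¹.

n(B) = 30500 / 173.64 = 175.7 mol
n(T) = 177.0 mol
n(G) = 4980 / 22.7 = 219.4 mol
n/ν for B = 175.7/3 = 58.57
n/ν for T = 177.0/2 = 88.50
n/ν for G = 219.4/2 = 109.7
Smallest n/ν is B → limiting reagent.
theoretical n(X) = (1/3) × 175.7 = 58.57 mol → 43640 g
% yield = 39400 / 43640 × 100 = 90.28 %

90.3 %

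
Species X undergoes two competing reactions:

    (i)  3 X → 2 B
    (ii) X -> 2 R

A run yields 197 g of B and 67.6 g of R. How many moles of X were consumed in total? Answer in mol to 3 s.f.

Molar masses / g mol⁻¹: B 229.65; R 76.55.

1.73 mol

n(B) = 197 / 229.65 = 0.8578 mol
n(R) = 67.6 / 76.55 = 0.8831 mol
n(X) via (i) = (3/2)×0.8578 = 1.287 mol
n(X) via (ii) = (1/2)×0.8831 = 0.4416 mol
total n(X) = 1.287 + 0.4416 = 1.729 mol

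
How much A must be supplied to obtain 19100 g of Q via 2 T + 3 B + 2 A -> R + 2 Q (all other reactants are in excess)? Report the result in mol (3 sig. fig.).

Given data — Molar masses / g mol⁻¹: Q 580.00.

32.9 mol

n(Q) = 19100 / 580.00 = 32.93 mol
n(A) = (2/2) × 32.93 = 32.93 mol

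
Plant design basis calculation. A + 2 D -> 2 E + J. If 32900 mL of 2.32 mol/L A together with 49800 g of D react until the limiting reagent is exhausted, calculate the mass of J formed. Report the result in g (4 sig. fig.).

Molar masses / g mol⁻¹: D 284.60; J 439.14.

33520 g

n(A) = 2.32 × 32900/1000 = 76.33 mol
n(D) = 49800 / 284.60 = 175.0 mol
n/ν for A = 76.33/1 = 76.33
n/ν for D = 175.0/2 = 87.50
Smallest n/ν is A → limiting reagent.
n(J) = (1/1) × 76.33 = 76.33 mol
mass = 76.33 × 439.14 = 33520 g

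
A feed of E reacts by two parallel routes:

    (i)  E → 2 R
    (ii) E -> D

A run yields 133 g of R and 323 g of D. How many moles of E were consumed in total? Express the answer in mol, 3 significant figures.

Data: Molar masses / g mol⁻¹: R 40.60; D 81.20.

n(R) = 133 / 40.60 = 3.276 mol
n(D) = 323 / 81.20 = 3.978 mol
n(E) via (i) = (1/2)×3.276 = 1.638 mol
n(E) via (ii) = (1/1)×3.978 = 3.978 mol
total n(E) = 1.638 + 3.978 = 5.616 mol

5.62 mol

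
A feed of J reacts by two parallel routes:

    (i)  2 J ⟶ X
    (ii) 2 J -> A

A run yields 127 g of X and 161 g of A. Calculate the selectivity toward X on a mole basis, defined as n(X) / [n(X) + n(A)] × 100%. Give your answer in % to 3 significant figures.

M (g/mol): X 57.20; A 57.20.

n(X) = 127 / 57.20 = 2.220 mol
n(A) = 161 / 57.20 = 2.815 mol
selectivity = 2.220/(2.220+2.815) × 100 = 44.09 %

44.1 %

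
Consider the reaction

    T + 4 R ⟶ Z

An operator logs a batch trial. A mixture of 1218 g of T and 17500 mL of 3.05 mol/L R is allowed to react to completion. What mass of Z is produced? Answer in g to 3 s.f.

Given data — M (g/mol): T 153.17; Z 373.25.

n(T) = 1218 / 153.17 = 7.952 mol
n(R) = 3.05 × 17500/1000 = 53.38 mol
n/ν → T: 7.952, R: 13.35; T is limiting.
n(Z) = (1/1) × 7.952 = 7.952 mol
mass = 7.952 × 373.25 = 2968 g

2970 g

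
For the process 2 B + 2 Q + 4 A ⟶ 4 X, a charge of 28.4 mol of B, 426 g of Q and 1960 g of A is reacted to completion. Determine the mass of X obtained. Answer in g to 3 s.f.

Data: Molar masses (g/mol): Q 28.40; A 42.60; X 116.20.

n(B) = 28.40 mol
n(Q) = 426.0 / 28.40 = 15.00 mol
n(A) = 1960 / 42.60 = 46.01 mol
n/ν → B: 14.20, Q: 7.500, A: 11.50; Q is limiting.
n(X) = (4/2) × 15.00 = 30.00 mol
mass = 30.00 × 116.20 = 3486 g

3490 g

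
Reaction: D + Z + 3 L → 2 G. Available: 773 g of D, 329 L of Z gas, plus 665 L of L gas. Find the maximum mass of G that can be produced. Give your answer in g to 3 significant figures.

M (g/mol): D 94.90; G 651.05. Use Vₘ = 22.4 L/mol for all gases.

n(D) = 773.0 / 94.90 = 8.145 mol
n(Z) = 329.0 / 22.4 = 14.69 mol
n(L) = 665.0 / 22.4 = 29.69 mol
n/ν for D = 8.145/1 = 8.145
n/ν for Z = 14.69/1 = 14.69
n/ν for L = 29.69/3 = 9.897
Smallest n/ν is D → limiting reagent.
n(G) = (2/1) × 8.145 = 16.29 mol
mass = 16.29 × 651.05 = 10610 g

10600 g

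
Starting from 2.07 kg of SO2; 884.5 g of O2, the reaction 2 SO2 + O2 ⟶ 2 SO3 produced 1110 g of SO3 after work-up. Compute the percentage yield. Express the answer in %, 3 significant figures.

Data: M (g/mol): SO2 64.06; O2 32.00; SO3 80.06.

n(SO2) = 2.070×1000 / 64.06 = 32.31 mol
n(O2) = 884.5 / 32.00 = 27.64 mol
n/ν for SO2 = 32.31/2 = 16.16
n/ν for O2 = 27.64/1 = 27.64
Smallest n/ν is SO2 → limiting reagent.
theoretical n(SO3) = (2/2) × 32.31 = 32.31 mol → 2587 g
% yield = 1110 / 2587 × 100 = 42.91 %

42.9 %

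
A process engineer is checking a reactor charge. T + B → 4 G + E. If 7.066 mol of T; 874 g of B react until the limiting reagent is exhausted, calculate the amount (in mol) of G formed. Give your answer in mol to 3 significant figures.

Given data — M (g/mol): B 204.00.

n(T) = 7.066 mol
n(B) = 874.0 / 204.00 = 4.284 mol
n/ν for T = 7.066/1 = 7.066
n/ν for B = 4.284/1 = 4.284
Smallest n/ν is B → limiting reagent.
n(G) = (4/1) × 4.284 = 17.14 mol

17.1 mol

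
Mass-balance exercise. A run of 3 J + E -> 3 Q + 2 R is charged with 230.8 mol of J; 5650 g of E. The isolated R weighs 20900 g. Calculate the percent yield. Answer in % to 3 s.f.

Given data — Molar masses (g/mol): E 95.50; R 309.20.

n(J) = 230.8 mol
n(E) = 5650 / 95.50 = 59.16 mol
n/ν for J = 230.8/3 = 76.93
n/ν for E = 59.16/1 = 59.16
Smallest n/ν is E → limiting reagent.
theoretical n(R) = (2/1) × 59.16 = 118.3 mol → 36580 g
% yield = 20900 / 36580 × 100 = 57.14 %

57.1 %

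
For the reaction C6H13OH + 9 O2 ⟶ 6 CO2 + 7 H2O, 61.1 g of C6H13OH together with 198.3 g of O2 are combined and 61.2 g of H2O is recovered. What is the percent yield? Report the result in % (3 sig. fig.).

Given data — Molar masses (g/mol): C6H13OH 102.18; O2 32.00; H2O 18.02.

n(C6H13OH) = 61.10 / 102.18 = 0.5980 mol
n(O2) = 198.3 / 32.00 = 6.197 mol
n/ν for C6H13OH = 0.5980/1 = 0.5980
n/ν for O2 = 6.197/9 = 0.6886
Smallest n/ν is C6H13OH → limiting reagent.
theoretical n(H2O) = (7/1) × 0.5980 = 4.186 mol → 75.43 g
% yield = 61.2 / 75.43 × 100 = 81.13 %

81.1 %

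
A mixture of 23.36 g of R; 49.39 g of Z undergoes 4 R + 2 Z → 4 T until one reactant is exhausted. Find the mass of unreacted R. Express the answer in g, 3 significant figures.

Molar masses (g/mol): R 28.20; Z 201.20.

9.52 g

n(R) = 23.36 / 28.20 = 0.8284 mol
n(Z) = 49.39 / 201.20 = 0.2455 mol
n/ν for R = 0.8284/4 = 0.2071
n/ν for Z = 0.2455/2 = 0.1228
Smallest n/ν is Z → limiting reagent.
R consumed = (4/2) × 0.2455 = 0.4910 mol
R remaining = 0.8284 − 0.4910 = 0.3374 mol
mass = 0.3374 × 28.20 = 9.515 g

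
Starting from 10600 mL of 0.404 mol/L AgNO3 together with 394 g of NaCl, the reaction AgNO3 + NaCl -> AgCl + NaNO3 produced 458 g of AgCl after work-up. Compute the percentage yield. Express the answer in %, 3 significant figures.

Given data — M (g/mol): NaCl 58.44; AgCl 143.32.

n(AgNO3) = 0.404 × 10600/1000 = 4.282 mol
n(NaCl) = 394.0 / 58.44 = 6.742 mol
n/ν → AgNO3: 4.282, NaCl: 6.742; AgNO3 is limiting.
theoretical n(AgCl) = (1/1) × 4.282 = 4.282 mol → 613.7 g
% yield = 458 / 613.7 × 100 = 74.63 %

74.6 %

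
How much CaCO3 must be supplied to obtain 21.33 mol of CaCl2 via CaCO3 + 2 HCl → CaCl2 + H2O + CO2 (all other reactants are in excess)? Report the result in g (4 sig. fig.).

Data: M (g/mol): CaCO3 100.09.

2135 g

n(CaCl2) = 21.33 mol
n(CaCO3) = (1/1) × 21.33 = 21.33 mol
mass = 21.33 × 100.09 = 2135 g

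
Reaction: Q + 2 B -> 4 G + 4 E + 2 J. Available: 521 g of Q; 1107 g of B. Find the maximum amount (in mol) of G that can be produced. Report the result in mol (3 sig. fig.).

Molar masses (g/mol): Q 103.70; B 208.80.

10.6 mol

n(Q) = 521.0 / 103.70 = 5.024 mol
n(B) = 1107 / 208.80 = 5.302 mol
n/ν for Q = 5.024/1 = 5.024
n/ν for B = 5.302/2 = 2.651
Smallest n/ν is B → limiting reagent.
n(G) = (4/2) × 5.302 = 10.60 mol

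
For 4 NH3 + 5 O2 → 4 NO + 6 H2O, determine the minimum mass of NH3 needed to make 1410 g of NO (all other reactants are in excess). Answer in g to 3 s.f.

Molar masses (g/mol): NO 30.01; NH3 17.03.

800 g

n(NO) = 1410 / 30.01 = 46.98 mol
n(NH3) = (4/4) × 46.98 = 46.98 mol
mass = 46.98 × 17.03 = 800.1 g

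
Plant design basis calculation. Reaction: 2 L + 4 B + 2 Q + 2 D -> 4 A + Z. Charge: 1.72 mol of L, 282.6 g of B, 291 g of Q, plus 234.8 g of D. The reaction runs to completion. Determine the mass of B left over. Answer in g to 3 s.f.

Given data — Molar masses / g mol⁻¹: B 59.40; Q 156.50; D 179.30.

127 g

n(L) = 1.720 mol
n(B) = 282.6 / 59.40 = 4.758 mol
n(Q) = 291.0 / 156.50 = 1.859 mol
n(D) = 234.8 / 179.30 = 1.310 mol
n/ν → L: 0.8600, B: 1.190, Q: 0.9295, D: 0.6550; D is limiting.
B consumed = (4/2) × 1.310 = 2.620 mol
B remaining = 4.758 − 2.620 = 2.138 mol
mass = 2.138 × 59.40 = 127.0 g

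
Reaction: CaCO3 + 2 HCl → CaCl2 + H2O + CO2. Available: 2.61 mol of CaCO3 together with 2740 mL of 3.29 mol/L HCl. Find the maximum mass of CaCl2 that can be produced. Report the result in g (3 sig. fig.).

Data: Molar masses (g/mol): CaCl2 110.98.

290 g

n(CaCO3) = 2.610 mol
n(HCl) = 3.29 × 2740/1000 = 9.015 mol
n/ν → CaCO3: 2.610, HCl: 4.508; CaCO3 is limiting.
n(CaCl2) = (1/1) × 2.610 = 2.610 mol
mass = 2.610 × 110.98 = 289.7 g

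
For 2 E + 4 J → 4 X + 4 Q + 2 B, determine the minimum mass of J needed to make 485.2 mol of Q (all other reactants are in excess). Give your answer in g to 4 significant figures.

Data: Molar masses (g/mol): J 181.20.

87920 g

n(Q) = 485.2 mol
n(J) = (4/4) × 485.2 = 485.2 mol
mass = 485.2 × 181.20 = 87920 g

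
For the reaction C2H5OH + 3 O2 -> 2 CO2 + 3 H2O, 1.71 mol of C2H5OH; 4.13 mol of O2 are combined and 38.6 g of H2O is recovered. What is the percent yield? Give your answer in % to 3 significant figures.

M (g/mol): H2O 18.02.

51.9 %

n(C2H5OH) = 1.710 mol
n(O2) = 4.130 mol
n/ν → C2H5OH: 1.710, O2: 1.377; O2 is limiting.
theoretical n(H2O) = (3/3) × 4.130 = 4.130 mol → 74.42 g
% yield = 38.6 / 74.42 × 100 = 51.87 %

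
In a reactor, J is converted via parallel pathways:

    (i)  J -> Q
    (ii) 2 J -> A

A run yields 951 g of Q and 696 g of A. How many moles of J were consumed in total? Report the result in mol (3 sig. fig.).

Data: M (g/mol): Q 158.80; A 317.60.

n(Q) = 951 / 158.80 = 5.989 mol
n(A) = 696 / 317.60 = 2.191 mol
n(J) via (i) = (1/1)×5.989 = 5.989 mol
n(J) via (ii) = (2/1)×2.191 = 4.382 mol
total n(J) = 5.989 + 4.382 = 10.37 mol

10.4 mol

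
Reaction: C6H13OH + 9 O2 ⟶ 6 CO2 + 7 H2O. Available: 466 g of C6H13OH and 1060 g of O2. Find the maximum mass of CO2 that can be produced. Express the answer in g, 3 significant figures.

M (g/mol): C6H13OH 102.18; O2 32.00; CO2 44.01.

972 g

n(C6H13OH) = 466.0 / 102.18 = 4.561 mol
n(O2) = 1060 / 32.00 = 33.13 mol
n/ν for C6H13OH = 4.561/1 = 4.561
n/ν for O2 = 33.13/9 = 3.681
Smallest n/ν is O2 → limiting reagent.
n(CO2) = (6/9) × 33.13 = 22.09 mol
mass = 22.09 × 44.01 = 972.2 g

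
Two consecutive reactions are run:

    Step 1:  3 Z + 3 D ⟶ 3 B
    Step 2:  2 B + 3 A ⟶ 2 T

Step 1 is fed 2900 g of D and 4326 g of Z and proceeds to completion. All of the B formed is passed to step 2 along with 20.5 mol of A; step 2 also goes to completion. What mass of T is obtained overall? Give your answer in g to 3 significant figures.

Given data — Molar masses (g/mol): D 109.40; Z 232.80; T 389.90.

5330 g

Step 1:
n(D) = 2900 / 109.40 = 26.51 mol
n(Z) = 4326 / 232.80 = 18.58 mol
n/ν for D = 26.51/3 = 8.837
n/ν for Z = 18.58/3 = 6.193
Smallest n/ν is Z → limiting reagent.
n(B) produced = (3/3) × 18.58 = 18.58 mol
Step 2:
n(B) available = 18.58 mol
n(A) = 20.50 mol
n/ν for B = 18.58/2 = 9.290
n/ν for A = 20.50/3 = 6.833
Smallest n/ν is A → limiting reagent.
n(T) = (2/3) × 20.50 = 13.67 mol
mass = 13.67 × 389.90 = 5330 g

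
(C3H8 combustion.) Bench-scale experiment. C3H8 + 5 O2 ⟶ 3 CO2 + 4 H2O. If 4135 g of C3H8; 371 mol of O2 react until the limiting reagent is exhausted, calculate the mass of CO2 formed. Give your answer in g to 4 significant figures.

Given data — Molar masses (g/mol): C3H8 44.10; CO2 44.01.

n(C3H8) = 4135 / 44.10 = 93.76 mol
n(O2) = 371.0 mol
n/ν for C3H8 = 93.76/1 = 93.76
n/ν for O2 = 371.0/5 = 74.20
Smallest n/ν is O2 → limiting reagent.
n(CO2) = (3/5) × 371.0 = 222.6 mol
mass = 222.6 × 44.01 = 9797 g

9797 g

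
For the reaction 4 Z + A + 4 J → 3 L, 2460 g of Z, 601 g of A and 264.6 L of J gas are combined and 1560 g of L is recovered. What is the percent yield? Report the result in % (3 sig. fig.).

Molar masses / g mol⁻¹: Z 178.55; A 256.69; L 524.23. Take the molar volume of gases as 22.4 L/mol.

42.4 %

n(Z) = 2460 / 178.55 = 13.78 mol
n(A) = 601.0 / 256.69 = 2.341 mol
n(J) = 264.6 / 22.4 = 11.81 mol
n/ν → Z: 3.445, A: 2.341, J: 2.953; A is limiting.
theoretical n(L) = (3/1) × 2.341 = 7.023 mol → 3682 g
% yield = 1560 / 3682 × 100 = 42.37 %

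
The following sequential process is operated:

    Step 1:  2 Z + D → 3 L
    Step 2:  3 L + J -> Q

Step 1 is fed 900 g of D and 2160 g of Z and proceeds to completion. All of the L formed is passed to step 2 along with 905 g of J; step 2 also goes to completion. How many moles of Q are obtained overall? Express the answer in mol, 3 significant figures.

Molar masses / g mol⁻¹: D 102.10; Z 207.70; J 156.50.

5.20 mol

Step 1:
n(D) = 900.0 / 102.10 = 8.815 mol
n(Z) = 2160 / 207.70 = 10.40 mol
n/ν for D = 8.815/1 = 8.815
n/ν for Z = 10.40/2 = 5.200
Smallest n/ν is Z → limiting reagent.
n(L) produced = (3/2) × 10.40 = 15.60 mol
Step 2:
n(L) available = 15.60 mol
n(J) = 905.0 / 156.50 = 5.783 mol
n/ν for L = 15.60/3 = 5.200
n/ν for J = 5.783/1 = 5.783
Smallest n/ν is L → limiting reagent.
n(Q) = (1/3) × 15.60 = 5.200 mol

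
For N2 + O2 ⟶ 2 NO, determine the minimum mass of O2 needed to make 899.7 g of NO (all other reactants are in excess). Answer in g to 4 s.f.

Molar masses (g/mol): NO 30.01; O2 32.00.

n(NO) = 899.7 / 30.01 = 29.98 mol
n(O2) = (1/2) × 29.98 = 14.99 mol
mass = 14.99 × 32.00 = 479.7 g

479.7 g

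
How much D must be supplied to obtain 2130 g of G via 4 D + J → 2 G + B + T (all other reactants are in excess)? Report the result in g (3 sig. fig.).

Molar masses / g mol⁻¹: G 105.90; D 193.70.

7790 g

n(G) = 2130 / 105.90 = 20.11 mol
n(D) = (4/2) × 20.11 = 40.22 mol
mass = 40.22 × 193.70 = 7791 g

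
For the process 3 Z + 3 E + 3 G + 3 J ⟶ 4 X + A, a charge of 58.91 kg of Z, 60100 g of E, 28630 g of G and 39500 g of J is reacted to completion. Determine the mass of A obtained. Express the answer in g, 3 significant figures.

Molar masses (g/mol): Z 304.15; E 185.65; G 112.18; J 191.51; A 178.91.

11600 g

n(Z) = 58.91×1000 / 304.15 = 193.7 mol
n(E) = 60100 / 185.65 = 323.7 mol
n(G) = 28630 / 112.18 = 255.2 mol
n(J) = 39500 / 191.51 = 206.3 mol
n/ν for Z = 193.7/3 = 64.57
n/ν for E = 323.7/3 = 107.9
n/ν for G = 255.2/3 = 85.07
n/ν for J = 206.3/3 = 68.77
Smallest n/ν is Z → limiting reagent.
n(A) = (1/3) × 193.7 = 64.57 mol
mass = 64.57 × 178.91 = 11550 g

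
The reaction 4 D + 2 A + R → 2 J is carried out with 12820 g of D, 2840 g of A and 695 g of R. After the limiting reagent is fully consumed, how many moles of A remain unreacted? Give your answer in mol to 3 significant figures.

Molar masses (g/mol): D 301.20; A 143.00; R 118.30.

8.11 mol

n(D) = 12820 / 301.20 = 42.56 mol
n(A) = 2840 / 143.00 = 19.86 mol
n(R) = 695.0 / 118.30 = 5.875 mol
n/ν → D: 10.64, A: 9.930, R: 5.875; R is limiting.
A consumed = (2/1) × 5.875 = 11.75 mol
A remaining = 19.86 − 11.75 = 8.110 mol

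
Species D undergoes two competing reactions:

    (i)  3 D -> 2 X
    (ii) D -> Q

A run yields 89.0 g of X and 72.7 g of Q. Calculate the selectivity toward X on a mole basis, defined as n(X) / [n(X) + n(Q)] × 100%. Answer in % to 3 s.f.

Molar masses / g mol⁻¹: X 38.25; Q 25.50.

n(X) = 89.0 / 38.25 = 2.327 mol
n(Q) = 72.7 / 25.50 = 2.851 mol
selectivity = 2.327/(2.327+2.851) × 100 = 44.94 %

44.9 %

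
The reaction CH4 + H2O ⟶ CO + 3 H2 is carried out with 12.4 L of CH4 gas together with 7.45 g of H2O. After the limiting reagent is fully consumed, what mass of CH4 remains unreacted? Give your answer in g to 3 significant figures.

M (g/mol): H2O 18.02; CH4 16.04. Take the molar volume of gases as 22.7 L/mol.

n(CH4) = 12.40 / 22.7 = 0.5463 mol
n(H2O) = 7.450 / 18.02 = 0.4134 mol
n/ν for CH4 = 0.5463/1 = 0.5463
n/ν for H2O = 0.4134/1 = 0.4134
Smallest n/ν is H2O → limiting reagent.
CH4 consumed = (1/1) × 0.4134 = 0.4134 mol
CH4 remaining = 0.5463 − 0.4134 = 0.1329 mol
mass = 0.1329 × 16.04 = 2.132 g

2.13 g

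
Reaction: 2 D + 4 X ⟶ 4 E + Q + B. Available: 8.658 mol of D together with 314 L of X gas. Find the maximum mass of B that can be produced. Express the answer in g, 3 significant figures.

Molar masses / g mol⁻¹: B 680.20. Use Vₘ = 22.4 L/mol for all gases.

n(D) = 8.658 mol
n(X) = 314.0 / 22.4 = 14.02 mol
n/ν for D = 8.658/2 = 4.329
n/ν for X = 14.02/4 = 3.505
Smallest n/ν is X → limiting reagent.
n(B) = (1/4) × 14.02 = 3.505 mol
mass = 3.505 × 680.20 = 2384 g

2380 g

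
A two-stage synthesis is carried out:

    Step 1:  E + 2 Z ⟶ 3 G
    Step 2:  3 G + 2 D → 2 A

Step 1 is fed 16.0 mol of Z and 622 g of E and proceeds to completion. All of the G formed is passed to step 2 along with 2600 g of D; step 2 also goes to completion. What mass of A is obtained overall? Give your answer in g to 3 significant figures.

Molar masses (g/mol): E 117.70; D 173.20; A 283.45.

3000 g

Step 1:
n(Z) = 16.00 mol
n(E) = 622.0 / 117.70 = 5.285 mol
n/ν for Z = 16.00/2 = 8.000
n/ν for E = 5.285/1 = 5.285
Smallest n/ν is E → limiting reagent.
n(G) produced = (3/1) × 5.285 = 15.86 mol
Step 2:
n(G) available = 15.86 mol
n(D) = 2600 / 173.20 = 15.01 mol
n/ν for G = 15.86/3 = 5.287
n/ν for D = 15.01/2 = 7.505
Smallest n/ν is G → limiting reagent.
n(A) = (2/3) × 15.86 = 10.57 mol
mass = 10.57 × 283.45 = 2996 g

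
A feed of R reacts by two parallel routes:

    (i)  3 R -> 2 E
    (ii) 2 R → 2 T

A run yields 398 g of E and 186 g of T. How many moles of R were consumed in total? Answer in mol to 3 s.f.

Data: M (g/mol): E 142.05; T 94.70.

n(E) = 398 / 142.05 = 2.802 mol
n(T) = 186 / 94.70 = 1.964 mol
n(R) via (i) = (3/2)×2.802 = 4.203 mol
n(R) via (ii) = (2/2)×1.964 = 1.964 mol
total n(R) = 4.203 + 1.964 = 6.167 mol

6.17 mol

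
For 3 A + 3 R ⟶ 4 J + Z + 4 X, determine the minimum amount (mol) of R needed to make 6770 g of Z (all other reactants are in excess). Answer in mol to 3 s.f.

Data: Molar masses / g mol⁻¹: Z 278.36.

n(Z) = 6770 / 278.36 = 24.32 mol
n(R) = (3/1) × 24.32 = 72.96 mol

73.0 mol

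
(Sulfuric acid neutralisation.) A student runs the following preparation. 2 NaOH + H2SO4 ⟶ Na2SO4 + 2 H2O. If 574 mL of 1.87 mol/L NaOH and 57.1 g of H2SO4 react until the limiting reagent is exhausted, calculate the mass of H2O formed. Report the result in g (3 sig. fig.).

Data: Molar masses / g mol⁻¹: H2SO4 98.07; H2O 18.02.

n(NaOH) = 1.87 × 574.0/1000 = 1.073 mol
n(H2SO4) = 57.10 / 98.07 = 0.5822 mol
n/ν for NaOH = 1.073/2 = 0.5365
n/ν for H2SO4 = 0.5822/1 = 0.5822
Smallest n/ν is NaOH → limiting reagent.
n(H2O) = (2/2) × 1.073 = 1.073 mol
mass = 1.073 × 18.02 = 19.34 g

19.3 g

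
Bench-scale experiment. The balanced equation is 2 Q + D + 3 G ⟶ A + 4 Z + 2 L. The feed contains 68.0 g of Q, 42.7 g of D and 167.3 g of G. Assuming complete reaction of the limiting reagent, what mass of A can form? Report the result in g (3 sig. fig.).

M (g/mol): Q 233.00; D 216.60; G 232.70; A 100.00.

14.6 g

n(Q) = 68.00 / 233.00 = 0.2918 mol
n(D) = 42.70 / 216.60 = 0.1971 mol
n(G) = 167.3 / 232.70 = 0.7190 mol
n/ν → Q: 0.1459, D: 0.1971, G: 0.2397; Q is limiting.
n(A) = (1/2) × 0.2918 = 0.1459 mol
mass = 0.1459 × 100.00 = 14.59 g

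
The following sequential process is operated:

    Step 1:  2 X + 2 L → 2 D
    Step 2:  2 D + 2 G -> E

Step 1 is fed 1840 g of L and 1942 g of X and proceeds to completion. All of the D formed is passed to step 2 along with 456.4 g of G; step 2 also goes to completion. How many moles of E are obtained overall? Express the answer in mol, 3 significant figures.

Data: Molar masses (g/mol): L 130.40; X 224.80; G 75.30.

3.03 mol

Step 1:
n(L) = 1840 / 130.40 = 14.11 mol
n(X) = 1942 / 224.80 = 8.639 mol
n/ν → L: 7.055, X: 4.320; X is limiting.
n(D) produced = (2/2) × 8.639 = 8.639 mol
Step 2:
n(D) available = 8.639 mol
n(G) = 456.4 / 75.30 = 6.061 mol
n/ν → D: 4.320, G: 3.031; G is limiting.
n(E) = (1/2) × 6.061 = 3.031 mol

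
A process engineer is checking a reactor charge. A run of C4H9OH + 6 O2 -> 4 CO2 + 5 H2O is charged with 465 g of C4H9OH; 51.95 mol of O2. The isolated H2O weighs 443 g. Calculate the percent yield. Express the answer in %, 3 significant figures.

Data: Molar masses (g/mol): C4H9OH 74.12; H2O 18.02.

78.4 %

n(C4H9OH) = 465.0 / 74.12 = 6.274 mol
n(O2) = 51.95 mol
n/ν for C4H9OH = 6.274/1 = 6.274
n/ν for O2 = 51.95/6 = 8.658
Smallest n/ν is C4H9OH → limiting reagent.
theoretical n(H2O) = (5/1) × 6.274 = 31.37 mol → 565.3 g
% yield = 443 / 565.3 × 100 = 78.37 %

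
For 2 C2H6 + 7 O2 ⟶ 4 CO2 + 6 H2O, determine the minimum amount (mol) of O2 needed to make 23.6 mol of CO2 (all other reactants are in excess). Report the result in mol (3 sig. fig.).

n(CO2) = 23.60 mol
n(O2) = (7/4) × 23.60 = 41.30 mol

41.3 mol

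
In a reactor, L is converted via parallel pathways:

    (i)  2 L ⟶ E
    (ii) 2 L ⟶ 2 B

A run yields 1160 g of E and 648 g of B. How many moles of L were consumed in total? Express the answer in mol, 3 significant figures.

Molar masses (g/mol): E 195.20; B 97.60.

18.5 mol

n(E) = 1160 / 195.20 = 5.943 mol
n(B) = 648 / 97.60 = 6.639 mol
n(L) via (i) = (2/1)×5.943 = 11.89 mol
n(L) via (ii) = (2/2)×6.639 = 6.639 mol
total n(L) = 11.89 + 6.639 = 18.53 mol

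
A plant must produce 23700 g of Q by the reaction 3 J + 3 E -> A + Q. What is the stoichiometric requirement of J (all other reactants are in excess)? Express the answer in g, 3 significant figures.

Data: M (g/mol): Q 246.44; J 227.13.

65500 g

n(Q) = 23700 / 246.44 = 96.17 mol
n(J) = (3/1) × 96.17 = 288.5 mol
mass = 288.5 × 227.13 = 65530 g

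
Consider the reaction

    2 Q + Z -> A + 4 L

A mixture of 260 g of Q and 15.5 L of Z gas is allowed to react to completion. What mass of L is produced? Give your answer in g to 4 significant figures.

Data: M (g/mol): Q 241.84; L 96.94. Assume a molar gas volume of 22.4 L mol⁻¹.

n(Q) = 260.0 / 241.84 = 1.075 mol
n(Z) = 15.50 / 22.4 = 0.6920 mol
n/ν for Q = 1.075/2 = 0.5375
n/ν for Z = 0.6920/1 = 0.6920
Smallest n/ν is Q → limiting reagent.
n(L) = (4/2) × 1.075 = 2.150 mol
mass = 2.150 × 96.94 = 208.4 g

208.4 g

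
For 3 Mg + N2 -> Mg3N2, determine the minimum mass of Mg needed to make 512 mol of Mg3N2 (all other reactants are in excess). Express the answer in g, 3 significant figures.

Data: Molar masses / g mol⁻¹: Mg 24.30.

37300 g

n(Mg3N2) = 512.0 mol
n(Mg) = (3/1) × 512.0 = 1536 mol
mass = 1536 × 24.30 = 37320 g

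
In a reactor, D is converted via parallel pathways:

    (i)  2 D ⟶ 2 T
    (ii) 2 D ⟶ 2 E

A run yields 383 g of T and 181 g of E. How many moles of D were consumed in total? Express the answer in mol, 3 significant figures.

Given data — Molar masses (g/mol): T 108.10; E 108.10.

5.22 mol

n(T) = 383 / 108.10 = 3.543 mol
n(E) = 181 / 108.10 = 1.674 mol
n(D) via (i) = (2/2)×3.543 = 3.543 mol
n(D) via (ii) = (2/2)×1.674 = 1.674 mol
total n(D) = 3.543 + 1.674 = 5.217 mol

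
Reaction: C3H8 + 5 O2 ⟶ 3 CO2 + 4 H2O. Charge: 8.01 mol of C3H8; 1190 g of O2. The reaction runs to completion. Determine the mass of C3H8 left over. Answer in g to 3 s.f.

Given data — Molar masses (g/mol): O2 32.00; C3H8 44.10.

25.2 g

n(C3H8) = 8.010 mol
n(O2) = 1190 / 32.00 = 37.19 mol
n/ν → C3H8: 8.010, O2: 7.438; O2 is limiting.
C3H8 consumed = (1/5) × 37.19 = 7.438 mol
C3H8 remaining = 8.010 − 7.438 = 0.5720 mol
mass = 0.5720 × 44.10 = 25.23 g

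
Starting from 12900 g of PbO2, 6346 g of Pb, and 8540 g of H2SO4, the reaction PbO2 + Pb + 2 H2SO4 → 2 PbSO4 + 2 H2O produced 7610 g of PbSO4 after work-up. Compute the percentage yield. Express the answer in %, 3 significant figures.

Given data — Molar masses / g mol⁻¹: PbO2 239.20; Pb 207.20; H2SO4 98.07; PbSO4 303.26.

41.0 %

n(PbO2) = 12900 / 239.20 = 53.93 mol
n(Pb) = 6346 / 207.20 = 30.63 mol
n(H2SO4) = 8540 / 98.07 = 87.08 mol
n/ν for PbO2 = 53.93/1 = 53.93
n/ν for Pb = 30.63/1 = 30.63
n/ν for H2SO4 = 87.08/2 = 43.54
Smallest n/ν is Pb → limiting reagent.
theoretical n(PbSO4) = (2/1) × 30.63 = 61.26 mol → 18580 g
% yield = 7610 / 18580 × 100 = 40.96 %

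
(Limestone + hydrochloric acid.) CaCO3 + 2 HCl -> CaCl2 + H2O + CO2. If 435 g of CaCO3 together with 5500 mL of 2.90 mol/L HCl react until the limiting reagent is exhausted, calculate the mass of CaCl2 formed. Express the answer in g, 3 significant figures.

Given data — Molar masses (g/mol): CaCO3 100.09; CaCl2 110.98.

n(CaCO3) = 435.0 / 100.09 = 4.346 mol
n(HCl) = 2.90 × 5500/1000 = 15.95 mol
n/ν → CaCO3: 4.346, HCl: 7.975; CaCO3 is limiting.
n(CaCl2) = (1/1) × 4.346 = 4.346 mol
mass = 4.346 × 110.98 = 482.3 g

482 g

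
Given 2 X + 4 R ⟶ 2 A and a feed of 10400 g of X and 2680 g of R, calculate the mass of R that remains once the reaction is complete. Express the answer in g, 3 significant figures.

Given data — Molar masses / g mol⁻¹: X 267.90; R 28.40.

n(X) = 10400 / 267.90 = 38.82 mol
n(R) = 2680 / 28.40 = 94.37 mol
n/ν for X = 38.82/2 = 19.41
n/ν for R = 94.37/4 = 23.59
Smallest n/ν is X → limiting reagent.
R consumed = (4/2) × 38.82 = 77.64 mol
R remaining = 94.37 − 77.64 = 16.73 mol
mass = 16.73 × 28.40 = 475.1 g

475 g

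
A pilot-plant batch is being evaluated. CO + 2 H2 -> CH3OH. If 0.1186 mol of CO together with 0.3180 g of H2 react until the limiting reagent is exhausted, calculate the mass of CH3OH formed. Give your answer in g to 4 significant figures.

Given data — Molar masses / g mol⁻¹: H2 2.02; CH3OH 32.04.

2.522 g

n(CO) = 0.1186 mol
n(H2) = 0.3180 / 2.02 = 0.1574 mol
n/ν for CO = 0.1186/1 = 0.1186
n/ν for H2 = 0.1574/2 = 0.07870
Smallest n/ν is H2 → limiting reagent.
n(CH3OH) = (1/2) × 0.1574 = 0.07870 mol
mass = 0.07870 × 32.04 = 2.522 g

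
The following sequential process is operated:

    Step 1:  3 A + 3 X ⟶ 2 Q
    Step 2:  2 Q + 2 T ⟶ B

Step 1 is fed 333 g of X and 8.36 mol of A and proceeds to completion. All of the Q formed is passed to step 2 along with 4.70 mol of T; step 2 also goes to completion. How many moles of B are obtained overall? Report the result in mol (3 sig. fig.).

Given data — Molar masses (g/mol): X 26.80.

Step 1:
n(X) = 333.0 / 26.80 = 12.43 mol
n(A) = 8.360 mol
n/ν → X: 4.143, A: 2.787; A is limiting.
n(Q) produced = (2/3) × 8.360 = 5.573 mol
Step 2:
n(Q) available = 5.573 mol
n(T) = 4.700 mol
n/ν → Q: 2.787, T: 2.350; T is limiting.
n(B) = (1/2) × 4.700 = 2.350 mol

2.35 mol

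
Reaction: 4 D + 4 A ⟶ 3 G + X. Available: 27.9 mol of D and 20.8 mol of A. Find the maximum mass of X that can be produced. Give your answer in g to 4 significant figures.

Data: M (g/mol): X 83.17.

n(D) = 27.90 mol
n(A) = 20.80 mol
n/ν for D = 27.90/4 = 6.975
n/ν for A = 20.80/4 = 5.200
Smallest n/ν is A → limiting reagent.
n(X) = (1/4) × 20.80 = 5.200 mol
mass = 5.200 × 83.17 = 432.5 g

432.5 g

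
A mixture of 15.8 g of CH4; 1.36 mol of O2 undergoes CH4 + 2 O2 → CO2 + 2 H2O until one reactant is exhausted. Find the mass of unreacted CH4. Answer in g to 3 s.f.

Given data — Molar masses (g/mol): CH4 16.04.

n(CH4) = 15.80 / 16.04 = 0.9850 mol
n(O2) = 1.360 mol
n/ν → CH4: 0.9850, O2: 0.6800; O2 is limiting.
CH4 consumed = (1/2) × 1.360 = 0.6800 mol
CH4 remaining = 0.9850 − 0.6800 = 0.3050 mol
mass = 0.3050 × 16.04 = 4.892 g

4.89 g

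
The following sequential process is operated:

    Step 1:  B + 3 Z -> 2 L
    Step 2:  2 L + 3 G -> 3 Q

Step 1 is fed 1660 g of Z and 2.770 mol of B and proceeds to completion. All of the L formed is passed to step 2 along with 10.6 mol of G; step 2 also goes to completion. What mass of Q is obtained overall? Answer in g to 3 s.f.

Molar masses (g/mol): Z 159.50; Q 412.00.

Step 1:
n(Z) = 1660 / 159.50 = 10.41 mol
n(B) = 2.770 mol
n/ν for Z = 10.41/3 = 3.470
n/ν for B = 2.770/1 = 2.770
Smallest n/ν is B → limiting reagent.
n(L) produced = (2/1) × 2.770 = 5.540 mol
Step 2:
n(L) available = 5.540 mol
n(G) = 10.60 mol
n/ν for L = 5.540/2 = 2.770
n/ν for G = 10.60/3 = 3.533
Smallest n/ν is L → limiting reagent.
n(Q) = (3/2) × 5.540 = 8.310 mol
mass = 8.310 × 412.00 = 3424 g

3420 g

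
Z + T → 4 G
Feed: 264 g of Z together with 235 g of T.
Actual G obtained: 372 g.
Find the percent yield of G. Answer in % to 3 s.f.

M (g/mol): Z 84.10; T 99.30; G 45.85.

85.7 %

n(Z) = 264.0 / 84.10 = 3.139 mol
n(T) = 235.0 / 99.30 = 2.367 mol
n/ν for Z = 3.139/1 = 3.139
n/ν for T = 2.367/1 = 2.367
Smallest n/ν is T → limiting reagent.
theoretical n(G) = (4/1) × 2.367 = 9.468 mol → 434.1 g
% yield = 372 / 434.1 × 100 = 85.69 %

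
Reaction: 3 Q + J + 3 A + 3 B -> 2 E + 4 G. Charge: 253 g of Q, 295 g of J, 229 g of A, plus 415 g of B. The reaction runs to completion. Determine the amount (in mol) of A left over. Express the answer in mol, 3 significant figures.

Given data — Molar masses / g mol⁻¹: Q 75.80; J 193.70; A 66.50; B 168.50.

n(Q) = 253.0 / 75.80 = 3.338 mol
n(J) = 295.0 / 193.70 = 1.523 mol
n(A) = 229.0 / 66.50 = 3.444 mol
n(B) = 415.0 / 168.50 = 2.463 mol
n/ν → Q: 1.113, J: 1.523, A: 1.148, B: 0.8210; B is limiting.
A consumed = (3/3) × 2.463 = 2.463 mol
A remaining = 3.444 − 2.463 = 0.9810 mol

0.981 mol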